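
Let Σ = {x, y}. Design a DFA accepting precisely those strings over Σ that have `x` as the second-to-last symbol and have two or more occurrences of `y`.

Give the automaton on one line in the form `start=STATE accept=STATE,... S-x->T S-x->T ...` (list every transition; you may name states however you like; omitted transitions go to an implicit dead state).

Handle the two conditions separately and then intersect. One (7 states) tracks the last 2 symbols read; the other (4 states) tracks the count of `y`s, saturating at 3. Each combined state is a pair, one component from each; accept when both components accept.
15 states suffice.
          x    y  
>  q0     q1   q2 
   q1     q3   q4 
   q2     q5   q6 
   q3     q3   q4 
   q4     q5   q6 
   q5     q7   q8 
   q6     q9  q10 
   q7     q7   q8 
 * q8     q9  q10 
   q9    q11  q12 
   q10   q13  q10 
 * q11   q11  q12 
 * q12   q13  q10 
   q13   q14  q12 
 * q14   q14  q12 
(> = start, * = accepting)

start=q0 accept=q8,q11,q12,q14 q0-x->q1 q0-y->q2 q1-x->q3 q1-y->q4 q2-x->q5 q2-y->q6 q3-x->q3 q3-y->q4 q4-x->q5 q4-y->q6 q5-x->q7 q5-y->q8 q6-x->q9 q6-y->q10 q7-x->q7 q7-y->q8 q8-x->q9 q8-y->q10 q9-x->q11 q9-y->q12 q10-x->q13 q10-y->q10 q11-x->q11 q11-y->q12 q12-x->q13 q12-y->q10 q13-x->q14 q13-y->q12 q14-x->q14 q14-y->q12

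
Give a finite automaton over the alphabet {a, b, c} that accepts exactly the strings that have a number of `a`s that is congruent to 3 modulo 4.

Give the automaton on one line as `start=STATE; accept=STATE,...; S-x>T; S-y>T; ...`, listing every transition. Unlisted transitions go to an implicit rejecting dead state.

Keep the running count of `a`s modulo 4: each `a` advances along the cycle q0 → q1 → q2 → q3 → q0 while other symbols loop. Accept at q3.
4 states suffice.
        a   b   c  
>  q0   q1  q0  q0 
   q1   q2  q1  q1 
   q2   q3  q2  q2 
 * q3   q0  q3  q3 
(> = start, * = accepting)

start=q0; accept=q3; q0-a>q1; q0-b>q0; q0-c>q0; q1-a>q2; q1-b>q1; q1-c>q1; q2-a>q3; q2-b>q2; q2-c>q2; q3-a>q0; q3-b>q3; q3-c>q3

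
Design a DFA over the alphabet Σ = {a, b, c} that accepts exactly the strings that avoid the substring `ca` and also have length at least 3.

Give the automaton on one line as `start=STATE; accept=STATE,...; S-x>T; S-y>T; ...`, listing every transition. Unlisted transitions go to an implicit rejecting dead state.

Run two small machines in parallel and take their product. One (3 states) tracks partial matches of the forbidden pattern `ca`; the other (5 states) tracks the input length, saturating at 4. Each combined state is a pair, one component from each; accept when both components accept.
12 states suffice.
          a    b    c  
>  s0     s1   s1   s2 
   s1     s3   s3   s4 
   s2     s5   s3   s4 
   s3     s6   s6   s7 
   s4     s8   s6   s7 
   s5     s8   s8   s8 
 * s6     s9   s9  s10 
 * s7    s11   s9  s10 
   s8    s11  s11  s11 
 * s9     s9   s9  s10 
 * s10   s11   s9  s10 
   s11   s11  s11  s11 
(> = start, * = accepting)

start=s0; accept=s6,s7,s9,s10; s0-a>s1; s0-b>s1; s0-c>s2; s1-a>s3; s1-b>s3; s1-c>s4; s2-a>s5; s2-b>s3; s2-c>s4; s3-a>s6; s3-b>s6; s3-c>s7; s4-a>s8; s4-b>s6; s4-c>s7; s5-a>s8; s5-b>s8; s5-c>s8; s6-a>s9; s6-b>s9; s6-c>s10; s7-a>s11; s7-b>s9; s7-c>s10; s8-a>s11; s8-b>s11; s8-c>s11; s9-a>s9; s9-b>s9; s9-c>s10; s10-a>s11; s10-b>s9; s10-c>s10; s11-a>s11; s11-b>s11; s11-c>s11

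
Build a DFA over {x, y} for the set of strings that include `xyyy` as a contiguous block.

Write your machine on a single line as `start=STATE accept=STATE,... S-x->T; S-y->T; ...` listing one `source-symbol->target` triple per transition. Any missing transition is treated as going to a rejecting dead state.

start=s0; accept=s4; s0-x->s1; s0-y->s0; s1-x->s1; s1-y->s2; s2-x->s1; s2-y->s3; s3-x->s1; s3-y->s4; s4-x->s4; s4-y->s4

States s0..s3 record the length of the longest prefix of `xyyy` that matches the current input suffix. Reaching s4 means `xyyy` has been seen, and we stay there forever. Accept from s4.
5 states suffice.
        x   y  
>  s0   s1  s0 
   s1   s1  s2 
   s2   s1  s3 
   s3   s1  s4 
 * s4   s4  s4 
(> = start, * = accepting)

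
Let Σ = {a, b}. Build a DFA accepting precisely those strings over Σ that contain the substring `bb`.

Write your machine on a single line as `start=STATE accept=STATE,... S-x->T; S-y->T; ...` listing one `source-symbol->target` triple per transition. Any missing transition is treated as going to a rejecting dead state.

Track how much of `bb` has been matched so far: state q0 is no progress, q2 is the absorbing accept state reached once `bb` has occurred. Intermediate states record partial matches; on a mismatch, fall back to the longest reusable overlap.
With 3 states:
        a   b  
>  q0   q0  q1 
   q1   q0  q2 
 * q2   q2  q2 
(> = start, * = accepting)

start=q0; accept=q2; q0-a->q0; q0-b->q1; q1-a->q0; q1-b->q2; q2-a->q2; q2-b->q2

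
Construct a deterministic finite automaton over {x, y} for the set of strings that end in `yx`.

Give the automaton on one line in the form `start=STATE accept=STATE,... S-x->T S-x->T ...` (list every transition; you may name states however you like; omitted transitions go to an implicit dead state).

Let each state record the length of the longest suffix of the input read so far that is also a prefix of `yx`. q1 means the last symbol is `y`; q2 means the last 2 symbols are `yx`. Accept only at q2, where the string currently ends in `yx`.
3 states suffice.
        x   y  
>  q0   q0  q1 
   q1   q2  q1 
 * q2   q0  q1 
(> = start, * = accepting)

start=q0 accept=q2 q0-x->q0 q0-y->q1 q1-x->q2 q1-y->q1 q2-x->q0 q2-y->q1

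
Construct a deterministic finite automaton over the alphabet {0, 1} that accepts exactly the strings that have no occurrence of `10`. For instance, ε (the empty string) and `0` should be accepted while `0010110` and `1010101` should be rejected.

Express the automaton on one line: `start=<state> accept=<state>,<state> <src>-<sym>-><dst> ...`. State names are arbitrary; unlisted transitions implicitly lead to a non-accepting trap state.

Track partial matches of the forbidden pattern `10`. State C is a dead state reached once `10` has occurred; every other state accepts. A means no part of `10` is currently matched.
       0  1 
>* A   A  B 
 * B   C  B 
   C   C  C 
(> = start, * = accepting)

start=A accept=A,B A-0->A A-1->B B-0->C B-1->B C-0->C C-1->C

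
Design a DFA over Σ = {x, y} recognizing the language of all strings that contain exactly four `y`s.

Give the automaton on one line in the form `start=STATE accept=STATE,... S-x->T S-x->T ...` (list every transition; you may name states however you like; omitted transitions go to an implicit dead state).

start=s0 accept=s4 s0-x->s0 s0-y->s1 s1-x->s1 s1-y->s2 s2-x->s2 s2-y->s3 s3-x->s3 s3-y->s4 s4-x->s4 s4-y->s5 s5-x->s5 s5-y->s5

Count `y`s, saturating at 5: states s0 through s4 mean 0 through 4 `y`s seen; s5 means more than 4. Each `y` increments (capped at s5); other symbols loop. Accept from {s4}.
6 states suffice.
        x   y  
>  s0   s0  s1 
   s1   s1  s2 
   s2   s2  s3 
   s3   s3  s4 
 * s4   s4  s5 
   s5   s5  s5 
(> = start, * = accepting)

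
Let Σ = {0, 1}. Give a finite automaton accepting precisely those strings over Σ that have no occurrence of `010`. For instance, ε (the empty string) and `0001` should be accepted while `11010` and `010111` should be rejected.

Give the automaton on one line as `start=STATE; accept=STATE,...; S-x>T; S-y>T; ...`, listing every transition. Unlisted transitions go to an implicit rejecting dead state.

start=A; accept=A,B,C; A-0>B; A-1>A; B-0>B; B-1>C; C-0>D; C-1>A; D-0>D; D-1>D

Track partial matches of the forbidden pattern `010`. State D is a dead state reached once `010` has occurred; every other state accepts. A means no part of `010` is currently matched.
4 states suffice.
       0  1 
>* A   B  A 
 * B   B  C 
 * C   D  A 
   D   D  D 
(> = start, * = accepting)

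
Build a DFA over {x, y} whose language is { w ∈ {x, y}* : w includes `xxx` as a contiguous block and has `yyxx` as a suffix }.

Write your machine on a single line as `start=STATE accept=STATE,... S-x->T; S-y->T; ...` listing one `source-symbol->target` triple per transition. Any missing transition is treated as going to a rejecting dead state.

start=S0; accept=S11; S0-x->S1; S0-y->S2; S1-x->S3; S1-y->S2; S2-x->S1; S2-y->S4; S3-x->S5; S3-y->S2; S4-x->S6; S4-y->S4; S5-x->S5; S5-y->S7; S6-x->S8; S6-y->S2; S7-x->S5; S7-y->S9; S8-x->S5; S8-y->S2; S9-x->S10; S9-y->S9; S10-x->S11; S10-y->S7; S11-x->S5; S11-y->S7

Run two small machines in parallel and take their product. The first has 4 states tracking whether and how much of `xxx` has been seen; the second has 5 states tracking how much of the suffix `yyxx` has currently been matched. A product state is a pair (one from each), accepting exactly when both do.
          x    y  
>  S0     S1   S2 
   S1     S3   S2 
   S2     S1   S4 
   S3     S5   S2 
   S4     S6   S4 
   S5     S5   S7 
   S6     S8   S2 
   S7     S5   S9 
   S8     S5   S2 
   S9    S10   S9 
   S10   S11   S7 
 * S11    S5   S7 
(> = start, * = accepting)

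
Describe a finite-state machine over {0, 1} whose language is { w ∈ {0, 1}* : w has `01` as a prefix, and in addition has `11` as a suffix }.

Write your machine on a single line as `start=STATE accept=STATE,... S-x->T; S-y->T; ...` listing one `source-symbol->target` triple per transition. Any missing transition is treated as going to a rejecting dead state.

start=q0; accept=q7; q0-0->q1; q0-1->q2; q1-0->q3; q1-1->q4; q2-0->q3; q2-1->q5; q3-0->q3; q3-1->q2; q4-0->q6; q4-1->q7; q5-0->q3; q5-1->q5; q6-0->q6; q6-1->q4; q7-0->q6; q7-1->q7

Run two small machines in parallel and take their product. The first has 4 states tracking whether the input so far still matches the prefix `01`; the second has 3 states tracking how much of the suffix `11` has currently been matched. A product state is a pair (one from each), accepting exactly when both do.
8 states suffice.
        0   1  
>  q0   q1  q2 
   q1   q3  q4 
   q2   q3  q5 
   q3   q3  q2 
   q4   q6  q7 
   q5   q3  q5 
   q6   q6  q4 
 * q7   q6  q7 
(> = start, * = accepting)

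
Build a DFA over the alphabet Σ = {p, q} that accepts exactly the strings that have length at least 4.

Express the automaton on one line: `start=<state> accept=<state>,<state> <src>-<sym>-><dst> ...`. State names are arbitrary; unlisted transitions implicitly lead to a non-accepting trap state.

We only need to distinguish lengths 0, 1, …, 4, and '>4'. Chain A → B → C → D → E → F on every symbol, with F looping. Accepting states: {E, F}.
6 states suffice.
       p  q 
>  A   B  B 
   B   C  C 
   C   D  D 
   D   E  E 
 * E   F  F 
 * F   F  F 
(> = start, * = accepting)

start=A accept=E,F A-p->B A-q->B B-p->C B-q->C C-p->D C-q->D D-p->E D-q->E E-p->F E-q->F F-p->F F-q->F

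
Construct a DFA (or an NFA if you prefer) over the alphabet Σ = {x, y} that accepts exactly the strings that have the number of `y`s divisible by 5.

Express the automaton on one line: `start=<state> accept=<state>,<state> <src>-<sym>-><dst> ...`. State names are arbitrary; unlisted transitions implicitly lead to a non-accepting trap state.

start=S0 accept=S0 S0-x->S0 S0-y->S1 S1-x->S1 S1-y->S2 S2-x->S2 S2-y->S3 S3-x->S3 S3-y->S4 S4-x->S4 S4-y->S0

Keep the running count of `y`s modulo 5: each `y` advances along the cycle S0 → S1 → S2 → S3 → S4 → S0 while other symbols loop. Accept at S0.
A 5-state machine:
        x   y  
>* S0   S0  S1 
   S1   S1  S2 
   S2   S2  S3 
   S3   S3  S4 
   S4   S4  S0 
(> = start, * = accepting)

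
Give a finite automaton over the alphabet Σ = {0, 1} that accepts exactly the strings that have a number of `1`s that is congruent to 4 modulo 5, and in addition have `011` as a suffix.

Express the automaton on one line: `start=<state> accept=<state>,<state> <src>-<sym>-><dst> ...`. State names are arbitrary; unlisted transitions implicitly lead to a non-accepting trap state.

Handle the two conditions separately and then intersect. One (5 states) tracks the count of `1`s modulo 5; the other (4 states) tracks how much of the suffix `011` has currently been matched. Each combined state is a pair, one component from each; accept when both components accept. Equivalent product states are then merged.
        0   1  
>  S0   S0  S1 
   S1   S1  S2 
   S2   S3  S4 
   S3   S3  S5 
   S4   S4  S6 
   S5   S4  S7 
   S6   S6  S0 
 * S7   S6  S0 
(> = start, * = accepting)

start=S0 accept=S7 S0-0->S0 S0-1->S1 S1-0->S1 S1-1->S2 S2-0->S3 S2-1->S4 S3-0->S3 S3-1->S5 S4-0->S4 S4-1->S6 S5-0->S4 S5-1->S7 S6-0->S6 S6-1->S0 S7-0->S6 S7-1->S0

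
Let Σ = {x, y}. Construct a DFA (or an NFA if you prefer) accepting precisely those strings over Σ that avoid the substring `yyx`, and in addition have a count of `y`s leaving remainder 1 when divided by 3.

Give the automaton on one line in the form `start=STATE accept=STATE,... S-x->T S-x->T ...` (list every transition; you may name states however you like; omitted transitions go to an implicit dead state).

start=A accept=B,C,I A-x->A A-y->B B-x->C B-y->D C-x->C C-y->E D-x->F D-y->G E-x->H E-y->G F-x->F F-y->F G-x->F G-y->I H-x->H H-y->J I-x->F I-y->D J-x->A J-y->I

Handle the two conditions separately and then intersect. One (4 states) tracks partial matches of the forbidden pattern `yyx`; the other (3 states) tracks the count of `y`s modulo 3. Each combined state is a pair, one component from each; accept when both components accept. Equivalent product states are then merged.
A 10-state machine:
       x  y 
>  A   A  B 
 * B   C  D 
 * C   C  E 
   D   F  G 
   E   H  G 
   F   F  F 
   G   F  I 
   H   H  J 
 * I   F  D 
   J   A  I 
(> = start, * = accepting)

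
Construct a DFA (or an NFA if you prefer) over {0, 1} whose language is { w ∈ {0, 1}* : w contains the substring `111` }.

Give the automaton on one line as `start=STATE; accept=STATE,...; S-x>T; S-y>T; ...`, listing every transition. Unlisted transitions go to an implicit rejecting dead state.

start=S0; accept=S3; S0-0>S0; S0-1>S1; S1-0>S0; S1-1>S2; S2-0>S0; S2-1>S3; S3-0>S3; S3-1>S3

States S0..S2 record the length of the longest prefix of `111` that matches the current input suffix. Reaching S3 means `111` has been seen, and we stay there forever. Accept from S3.
A 4-state machine:
        0   1  
>  S0   S0  S1 
   S1   S0  S2 
   S2   S0  S3 
 * S3   S3  S3 
(> = start, * = accepting)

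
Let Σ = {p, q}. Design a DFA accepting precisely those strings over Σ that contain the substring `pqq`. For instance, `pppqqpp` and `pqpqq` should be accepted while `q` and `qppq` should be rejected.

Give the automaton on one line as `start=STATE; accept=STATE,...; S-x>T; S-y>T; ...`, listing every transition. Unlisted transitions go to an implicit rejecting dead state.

States A..C record the length of the longest prefix of `pqq` that matches the current input suffix. Reaching D means `pqq` has been seen, and we stay there forever. Accept from D.
A 4-state machine:
       p  q 
>  A   B  A 
   B   B  C 
   C   B  D 
 * D   D  D 
(> = start, * = accepting)

start=A; accept=D; A-p>B; A-q>A; B-p>B; B-q>C; C-p>B; C-q>D; D-p>D; D-q>D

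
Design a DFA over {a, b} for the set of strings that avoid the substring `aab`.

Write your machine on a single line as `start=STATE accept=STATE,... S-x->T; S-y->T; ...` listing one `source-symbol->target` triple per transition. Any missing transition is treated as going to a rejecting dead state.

start=q0; accept=q0,q1,q2; q0-a->q1; q0-b->q0; q1-a->q2; q1-b->q0; q2-a->q2; q2-b->q3; q3-a->q3; q3-b->q3

Track partial matches of the forbidden pattern `aab`. State q3 is a dead state reached once `aab` has occurred; every other state accepts. q0 means no part of `aab` is currently matched.
        a   b  
>* q0   q1  q0 
 * q1   q2  q0 
 * q2   q2  q3 
   q3   q3  q3 
(> = start, * = accepting)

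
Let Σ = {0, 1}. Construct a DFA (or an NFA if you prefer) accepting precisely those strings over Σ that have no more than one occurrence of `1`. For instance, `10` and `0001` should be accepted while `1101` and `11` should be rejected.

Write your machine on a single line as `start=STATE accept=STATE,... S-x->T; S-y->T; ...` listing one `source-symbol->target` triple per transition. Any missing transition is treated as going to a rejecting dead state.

Only the number of `1`s matters, and only up to 2. Make a chain A → B → C advanced by each `1` (with C absorbing); every other symbol self-loops. The accepting set is {A, B}.
       0  1 
>* A   A  B 
 * B   B  C 
   C   C  C 
(> = start, * = accepting)

start=A; accept=A,B; A-0->A; A-1->B; B-0->B; B-1->C; C-0->C; C-1->C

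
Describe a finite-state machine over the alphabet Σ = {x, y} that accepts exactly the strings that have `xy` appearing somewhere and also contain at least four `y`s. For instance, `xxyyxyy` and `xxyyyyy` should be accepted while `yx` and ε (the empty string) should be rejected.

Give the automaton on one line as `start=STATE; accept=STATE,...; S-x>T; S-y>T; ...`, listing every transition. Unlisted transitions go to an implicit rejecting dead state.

Handle the two conditions separately and then intersect. One (3 states) tracks whether and how much of `xy` has been seen; the other (6 states) tracks the count of `y`s, saturating at 5. Each combined state is a pair, one component from each; accept when both components accept. After merging equivalent states the machine shrinks.
With 9 states:
        x   y  
>  q0   q1  q2 
   q1   q1  q3 
   q2   q3  q4 
   q3   q3  q5 
   q4   q5  q6 
   q5   q5  q7 
   q6   q7  q6 
   q7   q7  q8 
 * q8   q8  q8 
(> = start, * = accepting)

start=q0; accept=q8; q0-x>q1; q0-y>q2; q1-x>q1; q1-y>q3; q2-x>q3; q2-y>q4; q3-x>q3; q3-y>q5; q4-x>q5; q4-y>q6; q5-x>q5; q5-y>q7; q6-x>q7; q6-y>q6; q7-x>q7; q7-y>q8; q8-x>q8; q8-y>q8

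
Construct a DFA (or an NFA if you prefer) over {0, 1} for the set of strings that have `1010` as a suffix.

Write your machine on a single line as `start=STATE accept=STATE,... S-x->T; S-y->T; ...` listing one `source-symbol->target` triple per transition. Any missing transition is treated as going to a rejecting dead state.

Remember how much of `1010` the current input suffix matches. State A means no match yet; B means the last symbol is `1`; C means the last 2 symbols are `10`; D means the last 3 symbols are `101`; E means the last 4 symbols are `1010`. Only E accepts. On a mismatch, fall back to the longest proper suffix that is still a prefix of `1010`.
       0  1 
>  A   A  B 
   B   C  B 
   C   A  D 
   D   E  B 
 * E   A  D 
(> = start, * = accepting)

start=A; accept=E; A-0->A; A-1->B; B-0->C; B-1->B; C-0->A; C-1->D; D-0->E; D-1->B; E-0->A; E-1->D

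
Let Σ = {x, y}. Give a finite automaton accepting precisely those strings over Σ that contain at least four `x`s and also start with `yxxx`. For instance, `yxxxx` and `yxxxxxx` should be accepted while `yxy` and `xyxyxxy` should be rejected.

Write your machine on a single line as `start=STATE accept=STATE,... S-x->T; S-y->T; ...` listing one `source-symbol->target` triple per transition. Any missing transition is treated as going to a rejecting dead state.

Handle the two conditions separately and then intersect. One (6 states) tracks the count of `x`s, saturating at 5; the other (6 states) tracks whether the input so far still matches the prefix `yxxx`. Each combined state is a pair, one component from each; accept when both components accept. Minimizing collapses redundant product states.
A 7-state machine:
       x  y 
>  A   B  C 
   B   B  B 
   C   D  B 
   D   E  B 
   E   F  B 
   F   G  F 
 * G   G  G 
(> = start, * = accepting)

start=A; accept=G; A-x->B; A-y->C; B-x->B; B-y->B; C-x->D; C-y->B; D-x->E; D-y->B; E-x->F; E-y->B; F-x->G; F-y->F; G-x->G; G-y->G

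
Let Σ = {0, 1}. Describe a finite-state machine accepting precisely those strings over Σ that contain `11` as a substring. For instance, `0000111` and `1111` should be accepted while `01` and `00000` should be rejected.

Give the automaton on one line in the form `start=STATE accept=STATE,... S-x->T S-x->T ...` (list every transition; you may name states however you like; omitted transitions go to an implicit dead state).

Track how much of `11` has been matched so far: state A is no progress, C is the absorbing accept state reached once `11` has occurred. Intermediate states record partial matches; on a mismatch, fall back to the longest reusable overlap.
3 states suffice.
       0  1 
>  A   A  B 
   B   A  C 
 * C   C  C 
(> = start, * = accepting)

start=A accept=C A-0->A A-1->B B-0->A B-1->C C-0->C C-1->C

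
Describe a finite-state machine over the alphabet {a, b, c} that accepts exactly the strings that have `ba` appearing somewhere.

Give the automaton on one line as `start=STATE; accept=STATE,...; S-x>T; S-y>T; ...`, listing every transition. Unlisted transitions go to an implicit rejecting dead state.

start=q0; accept=q2; q0-a>q0; q0-b>q1; q0-c>q0; q1-a>q2; q1-b>q1; q1-c>q0; q2-a>q2; q2-b>q2; q2-c>q2

Track how much of `ba` has been matched so far: state q0 is no progress, q2 is the absorbing accept state reached once `ba` has occurred. Intermediate states record partial matches; on a mismatch, fall back to the longest reusable overlap.
A 3-state machine:
        a   b   c  
>  q0   q0  q1  q0 
   q1   q2  q1  q0 
 * q2   q2  q2  q2 
(> = start, * = accepting)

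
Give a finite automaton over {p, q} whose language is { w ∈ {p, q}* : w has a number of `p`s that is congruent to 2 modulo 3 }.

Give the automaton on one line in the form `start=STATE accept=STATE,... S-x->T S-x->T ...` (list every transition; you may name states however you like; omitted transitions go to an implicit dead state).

start=A accept=C A-p->B A-q->A B-p->C B-q->B C-p->A C-q->C

Keep the running count of `p`s modulo 3: each `p` advances along the cycle A → B → C → A while other symbols loop. Accept at C.
       p  q 
>  A   B  A 
   B   C  B 
 * C   A  C 
(> = start, * = accepting)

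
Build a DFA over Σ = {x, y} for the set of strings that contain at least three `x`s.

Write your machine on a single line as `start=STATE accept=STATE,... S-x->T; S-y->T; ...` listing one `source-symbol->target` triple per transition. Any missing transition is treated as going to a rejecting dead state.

Count `x`s, saturating at 4: states s0 through s3 mean 0 through 3 `x`s seen; s4 means more than 3. Each `x` increments (capped at s4); other symbols loop. Accept from {s3, s4}.
A 5-state machine:
        x   y  
>  s0   s1  s0 
   s1   s2  s1 
   s2   s3  s2 
 * s3   s4  s3 
 * s4   s4  s4 
(> = start, * = accepting)

start=s0; accept=s3,s4; s0-x->s1; s0-y->s0; s1-x->s2; s1-y->s1; s2-x->s3; s2-y->s2; s3-x->s4; s3-y->s3; s4-x->s4; s4-y->s4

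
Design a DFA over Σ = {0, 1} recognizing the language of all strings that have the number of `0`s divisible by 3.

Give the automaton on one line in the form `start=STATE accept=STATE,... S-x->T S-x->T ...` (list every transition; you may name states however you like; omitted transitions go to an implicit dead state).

start=q0 accept=q0 q0-0->q1 q0-1->q0 q1-0->q2 q1-1->q1 q2-0->q0 q2-1->q2

Keep the running count of `0`s modulo 3: each `0` advances along the cycle q0 → q1 → q2 → q0 while other symbols loop. Accept at q0.
        0   1  
>* q0   q1  q0 
   q1   q2  q1 
   q2   q0  q2 
(> = start, * = accepting)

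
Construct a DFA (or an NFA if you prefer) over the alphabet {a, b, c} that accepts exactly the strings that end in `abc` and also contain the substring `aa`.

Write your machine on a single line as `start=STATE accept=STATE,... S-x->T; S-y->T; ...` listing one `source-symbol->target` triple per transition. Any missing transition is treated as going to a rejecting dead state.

Build one automaton per condition and run them in lockstep. The first has 4 states tracking how much of the suffix `abc` has currently been matched; the second has 3 states tracking whether and how much of `aa` has been seen. A product state is a pair (one from each), accepting exactly when both do. After merging equivalent states the machine shrinks.
A 6-state machine:
        a   b   c  
>  q0   q1  q0  q0 
   q1   q2  q0  q0 
   q2   q2  q3  q4 
   q3   q2  q4  q5 
   q4   q2  q4  q4 
 * q5   q2  q4  q4 
(> = start, * = accepting)

start=q0; accept=q5; q0-a->q1; q0-b->q0; q0-c->q0; q1-a->q2; q1-b->q0; q1-c->q0; q2-a->q2; q2-b->q3; q2-c->q4; q3-a->q2; q3-b->q4; q3-c->q5; q4-a->q2; q4-b->q4; q4-c->q4; q5-a->q2; q5-b->q4; q5-c->q4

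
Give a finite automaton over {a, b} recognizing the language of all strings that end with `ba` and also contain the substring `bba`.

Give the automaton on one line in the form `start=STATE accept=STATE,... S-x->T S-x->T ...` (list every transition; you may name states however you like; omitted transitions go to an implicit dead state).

Handle the two conditions separately and then intersect. One (3 states) tracks how much of the suffix `ba` has currently been matched; the other (4 states) tracks whether and how much of `bba` has been seen. Each combined state is a pair, one component from each; accept when both components accept. Equivalent product states are then merged.
A 5-state machine:
        a   b  
>  s0   s0  s1 
   s1   s0  s2 
   s2   s3  s2 
 * s3   s4  s2 
   s4   s4  s2 
(> = start, * = accepting)

start=s0 accept=s3 s0-a->s0 s0-b->s1 s1-a->s0 s1-b->s2 s2-a->s3 s2-b->s2 s3-a->s4 s3-b->s2 s4-a->s4 s4-b->s2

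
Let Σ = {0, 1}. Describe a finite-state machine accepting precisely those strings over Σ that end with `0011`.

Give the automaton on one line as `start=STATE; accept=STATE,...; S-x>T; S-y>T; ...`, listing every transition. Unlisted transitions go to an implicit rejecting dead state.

start=S0; accept=S4; S0-0>S1; S0-1>S0; S1-0>S2; S1-1>S0; S2-0>S2; S2-1>S3; S3-0>S1; S3-1>S4; S4-0>S1; S4-1>S0

Let each state record the length of the longest suffix of the input read so far that is also a prefix of `0011`. S1 means the last symbol is `0`; S2 means the last 2 symbols are `00`; S3 means the last 3 symbols are `001`; S4 means the last 4 symbols are `0011`. Accept only at S4, where the string currently ends in `0011`.
        0   1  
>  S0   S1  S0 
   S1   S2  S0 
   S2   S2  S3 
   S3   S1  S4 
 * S4   S1  S0 
(> = start, * = accepting)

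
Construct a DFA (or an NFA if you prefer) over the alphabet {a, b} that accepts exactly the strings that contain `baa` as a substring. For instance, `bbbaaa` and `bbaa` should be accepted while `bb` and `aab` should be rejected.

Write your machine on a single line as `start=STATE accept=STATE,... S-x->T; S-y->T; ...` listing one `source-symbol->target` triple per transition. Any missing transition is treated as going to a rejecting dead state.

start=q0; accept=q3; q0-a->q0; q0-b->q1; q1-a->q2; q1-b->q1; q2-a->q3; q2-b->q1; q3-a->q3; q3-b->q3

States q0..q2 record the length of the longest prefix of `baa` that matches the current input suffix. Reaching q3 means `baa` has been seen, and we stay there forever. Accept from q3.
4 states suffice.
        a   b  
>  q0   q0  q1 
   q1   q2  q1 
   q2   q3  q1 
 * q3   q3  q3 
(> = start, * = accepting)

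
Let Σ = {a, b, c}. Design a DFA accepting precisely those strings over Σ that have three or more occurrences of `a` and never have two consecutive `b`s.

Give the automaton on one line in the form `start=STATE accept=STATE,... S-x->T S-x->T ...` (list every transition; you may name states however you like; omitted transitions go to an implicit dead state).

start=S0 accept=S6,S8 S0-a->S1 S0-b->S2 S0-c->S0 S1-a->S3 S1-b->S4 S1-c->S1 S2-a->S1 S2-b->S5 S2-c->S0 S3-a->S6 S3-b->S7 S3-c->S3 S4-a->S3 S4-b->S5 S4-c->S1 S5-a->S5 S5-b->S5 S5-c->S5 S6-a->S6 S6-b->S8 S6-c->S6 S7-a->S6 S7-b->S5 S7-c->S3 S8-a->S6 S8-b->S5 S8-c->S6

Handle the two conditions separately and then intersect. The first has 5 states tracking the count of `a`s, saturating at 4; the second has 3 states tracking partial matches of the forbidden pattern `bb`. A product state is a pair (one from each), accepting exactly when both do. Equivalent product states are then merged.
        a   b   c  
>  S0   S1  S2  S0 
   S1   S3  S4  S1 
   S2   S1  S5  S0 
   S3   S6  S7  S3 
   S4   S3  S5  S1 
   S5   S5  S5  S5 
 * S6   S6  S8  S6 
   S7   S6  S5  S3 
 * S8   S6  S5  S6 
(> = start, * = accepting)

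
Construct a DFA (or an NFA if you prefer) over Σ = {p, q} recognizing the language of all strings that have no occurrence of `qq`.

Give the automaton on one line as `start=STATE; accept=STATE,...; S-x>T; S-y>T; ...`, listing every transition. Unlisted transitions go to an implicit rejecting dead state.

Track partial matches of the forbidden pattern `qq`. State S2 is a dead state reached once `qq` has occurred; every other state accepts. S0 means no part of `qq` is currently matched.
        p   q  
>* S0   S0  S1 
 * S1   S0  S2 
   S2   S2  S2 
(> = start, * = accepting)

start=S0; accept=S0,S1; S0-p>S0; S0-q>S1; S1-p>S0; S1-q>S2; S2-p>S2; S2-q>S2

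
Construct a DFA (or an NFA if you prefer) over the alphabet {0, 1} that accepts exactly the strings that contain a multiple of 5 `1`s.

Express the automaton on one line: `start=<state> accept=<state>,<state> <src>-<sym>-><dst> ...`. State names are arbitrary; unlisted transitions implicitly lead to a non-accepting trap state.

Keep the running count of `1`s modulo 5: each `1` advances along the cycle S0 → S1 → S2 → S3 → S4 → S0 while other symbols loop. Accept at S0.
With 5 states:
        0   1  
>* S0   S0  S1 
   S1   S1  S2 
   S2   S2  S3 
   S3   S3  S4 
   S4   S4  S0 
(> = start, * = accepting)

start=S0 accept=S0 S0-0->S0 S0-1->S1 S1-0->S1 S1-1->S2 S2-0->S2 S2-1->S3 S3-0->S3 S3-1->S4 S4-0->S4 S4-1->S0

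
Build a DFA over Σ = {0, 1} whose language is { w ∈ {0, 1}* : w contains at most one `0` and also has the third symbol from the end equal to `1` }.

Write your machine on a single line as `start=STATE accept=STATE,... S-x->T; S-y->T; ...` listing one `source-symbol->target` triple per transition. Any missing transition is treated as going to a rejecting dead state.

start=A; accept=I,J,K,L; A-0->B; A-1->C; B-0->D; B-1->E; C-0->F; C-1->G; D-0->D; D-1->D; E-0->D; E-1->H; F-0->D; F-1->I; G-0->J; G-1->K; H-0->D; H-1->L; I-0->D; I-1->H; J-0->D; J-1->I; K-0->J; K-1->K; L-0->D; L-1->L

Build one automaton per condition and run them in lockstep. One (3 states) tracks the count of `0`s, saturating at 2; the other (15 states) tracks the last 3 symbols read. Each combined state is a pair, one component from each; accept when both components accept. Equivalent product states are then merged.
12 states suffice.
       0  1 
>  A   B  C 
   B   D  E 
   C   F  G 
   D   D  D 
   E   D  H 
   F   D  I 
   G   J  K 
   H   D  L 
 * I   D  H 
 * J   D  I 
 * K   J  K 
 * L   D  L 
(> = start, * = accepting)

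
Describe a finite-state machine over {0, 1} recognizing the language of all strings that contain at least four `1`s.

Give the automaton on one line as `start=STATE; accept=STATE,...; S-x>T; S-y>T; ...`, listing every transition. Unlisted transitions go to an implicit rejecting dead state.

Only the number of `1`s matters, and only up to 5. Make a chain q0 → q1 → q2 → q3 → q4 → q5 advanced by each `1` (with q5 absorbing); every other symbol self-loops. The accepting set is {q4, q5}.
        0   1  
>  q0   q0  q1 
   q1   q1  q2 
   q2   q2  q3 
   q3   q3  q4 
 * q4   q4  q5 
 * q5   q5  q5 
(> = start, * = accepting)

start=q0; accept=q4,q5; q0-0>q0; q0-1>q1; q1-0>q1; q1-1>q2; q2-0>q2; q2-1>q3; q3-0>q3; q3-1>q4; q4-0>q4; q4-1>q5; q5-0>q5; q5-1>q5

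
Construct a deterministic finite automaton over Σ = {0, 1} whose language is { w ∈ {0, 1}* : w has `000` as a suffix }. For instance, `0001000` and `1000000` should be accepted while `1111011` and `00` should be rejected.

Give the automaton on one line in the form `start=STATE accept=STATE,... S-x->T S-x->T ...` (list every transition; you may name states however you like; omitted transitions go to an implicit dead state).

Let each state record the length of the longest suffix of the input read so far that is also a prefix of `000`. q1 means the last symbol is `0`; q2 means the last 2 symbols are `00`; q3 means the last 3 symbols are `000`. Accept only at q3, where the string currently ends in `000`.
A 4-state machine:
        0   1  
>  q0   q1  q0 
   q1   q2  q0 
   q2   q3  q0 
 * q3   q3  q0 
(> = start, * = accepting)

start=q0 accept=q3 q0-0->q1 q0-1->q0 q1-0->q2 q1-1->q0 q2-0->q3 q2-1->q0 q3-0->q3 q3-1->q0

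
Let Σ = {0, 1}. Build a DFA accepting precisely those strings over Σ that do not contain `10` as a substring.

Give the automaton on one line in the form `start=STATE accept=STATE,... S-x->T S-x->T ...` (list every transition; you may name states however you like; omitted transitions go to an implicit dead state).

start=S0 accept=S0,S1 S0-0->S0 S0-1->S1 S1-0->S2 S1-1->S1 S2-0->S2 S2-1->S2

This is the complement of 'contains `10`'. Use the same substring-matching states — S0 through S2 holding how much of `10` has just been matched — but flip the accepting set: everything except the trap S2 accepts.
3 states suffice.
        0   1  
>* S0   S0  S1 
 * S1   S2  S1 
   S2   S2  S2 
(> = start, * = accepting)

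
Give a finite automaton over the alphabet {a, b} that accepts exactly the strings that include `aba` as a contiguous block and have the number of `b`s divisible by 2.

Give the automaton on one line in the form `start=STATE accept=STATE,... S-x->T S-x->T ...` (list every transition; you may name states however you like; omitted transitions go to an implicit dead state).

Build one automaton per condition and run them in lockstep. The first has 4 states tracking whether and how much of `aba` has been seen; the second has 2 states tracking the count of `b`s modulo 2. A product state is a pair (one from each), accepting exactly when both do.
8 states suffice.
        a   b  
>  S0   S1  S2 
   S1   S1  S3 
   S2   S4  S0 
   S3   S5  S0 
   S4   S4  S6 
   S5   S5  S7 
   S6   S7  S2 
 * S7   S7  S5 
(> = start, * = accepting)

start=S0 accept=S7 S0-a->S1 S0-b->S2 S1-a->S1 S1-b->S3 S2-a->S4 S2-b->S0 S3-a->S5 S3-b->S0 S4-a->S4 S4-b->S6 S5-a->S5 S5-b->S7 S6-a->S7 S6-b->S2 S7-a->S7 S7-b->S5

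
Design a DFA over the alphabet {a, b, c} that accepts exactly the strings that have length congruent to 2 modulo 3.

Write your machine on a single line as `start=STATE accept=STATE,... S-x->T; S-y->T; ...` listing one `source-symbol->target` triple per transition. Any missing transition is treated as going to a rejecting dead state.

start=q0; accept=q2; q0-a->q1; q0-b->q1; q0-c->q1; q1-a->q2; q1-b->q2; q1-c->q2; q2-a->q0; q2-b->q0; q2-c->q0

Only the length mod 3 matters, so use a 3-cycle: from any state, every input symbol moves to the next state, wrapping q2 back to q0. Mark q2 accepting.
A 3-state machine:
        a   b   c  
>  q0   q1  q1  q1 
   q1   q2  q2  q2 
 * q2   q0  q0  q0 
(> = start, * = accepting)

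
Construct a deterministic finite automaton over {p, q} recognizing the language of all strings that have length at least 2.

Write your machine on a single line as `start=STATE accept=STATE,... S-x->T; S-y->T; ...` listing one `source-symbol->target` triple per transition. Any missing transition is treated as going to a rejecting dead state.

We only need to distinguish lengths 0, 1, …, 2, and '>2'. Chain s0 → s1 → s2 → s3 on every symbol, with s3 looping. Accepting states: {s2, s3}.
        p   q  
>  s0   s1  s1 
   s1   s2  s2 
 * s2   s3  s3 
 * s3   s3  s3 
(> = start, * = accepting)

start=s0; accept=s2,s3; s0-p->s1; s0-q->s1; s1-p->s2; s1-q->s2; s2-p->s3; s2-q->s3; s3-p->s3; s3-q->s3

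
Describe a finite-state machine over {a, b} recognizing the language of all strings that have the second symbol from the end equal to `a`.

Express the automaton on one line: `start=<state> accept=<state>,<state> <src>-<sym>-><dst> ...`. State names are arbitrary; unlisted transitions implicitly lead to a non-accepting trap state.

start=q0 accept=q3,q4 q0-a->q1 q0-b->q2 q1-a->q3 q1-b->q4 q2-a->q5 q2-b->q6 q3-a->q3 q3-b->q4 q4-a->q5 q4-b->q6 q5-a->q3 q5-b->q4 q6-a->q5 q6-b->q6

A DFA must remember the last 2 symbols (since which symbol is second-to-last isn't known until the input ends). Use one state per possible window of the last ≤2 symbols; accept from those whose window starts with `a`.
7 states suffice.
        a   b  
>  q0   q1  q2 
   q1   q3  q4 
   q2   q5  q6 
 * q3   q3  q4 
 * q4   q5  q6 
   q5   q3  q4 
   q6   q5  q6 
(> = start, * = accepting)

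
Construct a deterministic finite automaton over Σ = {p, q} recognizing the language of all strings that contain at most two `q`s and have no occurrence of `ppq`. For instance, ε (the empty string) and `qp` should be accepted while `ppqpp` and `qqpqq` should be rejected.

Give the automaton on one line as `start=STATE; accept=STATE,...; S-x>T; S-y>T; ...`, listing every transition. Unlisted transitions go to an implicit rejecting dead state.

Handle the two conditions separately and then intersect. One (4 states) tracks the count of `q`s, saturating at 3; the other (4 states) tracks partial matches of the forbidden pattern `ppq`. Each combined state is a pair, one component from each; accept when both components accept.
With 15 states:
          p    q  
>* s0     s1   s2 
 * s1     s3   s2 
 * s2     s4   s5 
 * s3     s3   s6 
 * s4     s7   s5 
 * s5     s8   s9 
   s6     s6  s10 
 * s7     s7  s10 
 * s8    s11   s9 
   s9    s12   s9 
   s10   s10  s13 
 * s11   s11  s13 
   s12   s14   s9 
   s13   s13  s13 
   s14   s14  s13 
(> = start, * = accepting)

start=s0; accept=s0,s1,s2,s3,s4,s5,s7,s8,s11; s0-p>s1; s0-q>s2; s1-p>s3; s1-q>s2; s2-p>s4; s2-q>s5; s3-p>s3; s3-q>s6; s4-p>s7; s4-q>s5; s5-p>s8; s5-q>s9; s6-p>s6; s6-q>s10; s7-p>s7; s7-q>s10; s8-p>s11; s8-q>s9; s9-p>s12; s9-q>s9; s10-p>s10; s10-q>s13; s11-p>s11; s11-q>s13; s12-p>s14; s12-q>s9; s13-p>s13; s13-q>s13; s14-p>s14; s14-q>s13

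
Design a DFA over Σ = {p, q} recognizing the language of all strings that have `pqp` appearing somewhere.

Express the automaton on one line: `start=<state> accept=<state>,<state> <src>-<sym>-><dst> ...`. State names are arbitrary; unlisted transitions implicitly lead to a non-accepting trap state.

Track how much of `pqp` has been matched so far: state s0 is no progress, s3 is the absorbing accept state reached once `pqp` has occurred. Intermediate states record partial matches; on a mismatch, fall back to the longest reusable overlap.
        p   q  
>  s0   s1  s0 
   s1   s1  s2 
   s2   s3  s0 
 * s3   s3  s3 
(> = start, * = accepting)

start=s0 accept=s3 s0-p->s1 s0-q->s0 s1-p->s1 s1-q->s2 s2-p->s3 s2-q->s0 s3-p->s3 s3-q->s3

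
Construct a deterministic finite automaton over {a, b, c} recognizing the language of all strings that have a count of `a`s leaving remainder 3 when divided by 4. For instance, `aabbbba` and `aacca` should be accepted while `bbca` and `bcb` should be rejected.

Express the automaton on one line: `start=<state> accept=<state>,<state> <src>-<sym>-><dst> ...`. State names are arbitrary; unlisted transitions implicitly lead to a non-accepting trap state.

Keep the running count of `a`s modulo 4: each `a` advances along the cycle s0 → s1 → s2 → s3 → s0 while other symbols loop. Accept at s3.
        a   b   c  
>  s0   s1  s0  s0 
   s1   s2  s1  s1 
   s2   s3  s2  s2 
 * s3   s0  s3  s3 
(> = start, * = accepting)

start=s0 accept=s3 s0-a->s1 s0-b->s0 s0-c->s0 s1-a->s2 s1-b->s1 s1-c->s1 s2-a->s3 s2-b->s2 s2-c->s2 s3-a->s0 s3-b->s3 s3-c->s3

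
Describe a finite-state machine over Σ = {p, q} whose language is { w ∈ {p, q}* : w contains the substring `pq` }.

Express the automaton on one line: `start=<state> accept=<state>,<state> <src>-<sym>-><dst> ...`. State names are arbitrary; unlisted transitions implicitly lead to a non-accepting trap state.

States A..B record the length of the longest prefix of `pq` that matches the current input suffix. Reaching C means `pq` has been seen, and we stay there forever. Accept from C.
With 3 states:
       p  q 
>  A   B  A 
   B   B  C 
 * C   C  C 
(> = start, * = accepting)

start=A accept=C A-p->B A-q->A B-p->B B-q->C C-p->C C-q->C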